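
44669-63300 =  - 18631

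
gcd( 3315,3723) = 51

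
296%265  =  31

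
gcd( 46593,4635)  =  9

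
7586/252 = 30 + 13/126  =  30.10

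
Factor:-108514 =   -  2^1*7^1*23^1*337^1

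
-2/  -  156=1/78  =  0.01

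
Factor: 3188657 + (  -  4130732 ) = -942075 = - 3^2*5^2*53^1* 79^1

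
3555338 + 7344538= 10899876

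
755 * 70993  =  53599715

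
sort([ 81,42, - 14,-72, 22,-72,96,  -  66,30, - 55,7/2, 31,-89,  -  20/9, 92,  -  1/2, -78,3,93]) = [  -  89,-78, - 72,-72, - 66, - 55,-14,-20/9, - 1/2,  3, 7/2 , 22, 30, 31,42,81,92,93,96]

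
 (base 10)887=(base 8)1567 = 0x377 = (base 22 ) 1i7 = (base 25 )1ac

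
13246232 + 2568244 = 15814476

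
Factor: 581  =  7^1*83^1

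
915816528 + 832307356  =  1748123884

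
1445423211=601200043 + 844223168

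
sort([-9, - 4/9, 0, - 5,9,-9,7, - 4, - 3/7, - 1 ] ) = [ - 9, - 9, - 5 , - 4, - 1, - 4/9, - 3/7, 0, 7, 9 ]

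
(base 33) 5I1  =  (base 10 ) 6040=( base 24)abg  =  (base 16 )1798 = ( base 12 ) 35B4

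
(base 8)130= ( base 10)88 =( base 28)34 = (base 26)3A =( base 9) 107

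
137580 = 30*4586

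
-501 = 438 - 939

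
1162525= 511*2275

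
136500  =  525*260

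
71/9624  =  71/9624= 0.01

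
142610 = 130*1097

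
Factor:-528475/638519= - 5^2*7^(-2)*83^(  -  1) * 157^(-1) * 21139^1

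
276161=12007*23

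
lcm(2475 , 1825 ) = 180675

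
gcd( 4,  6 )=2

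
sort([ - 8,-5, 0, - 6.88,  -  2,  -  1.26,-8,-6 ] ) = [ - 8,- 8, - 6.88, - 6,-5,  -  2, - 1.26,  0 ] 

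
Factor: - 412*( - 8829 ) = 2^2*3^4*103^1* 109^1 = 3637548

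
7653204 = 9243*828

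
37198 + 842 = 38040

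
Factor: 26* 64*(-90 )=-2^8 *3^2 * 5^1 * 13^1 = - 149760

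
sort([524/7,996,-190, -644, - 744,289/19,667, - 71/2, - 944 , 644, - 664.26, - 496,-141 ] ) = [- 944,-744, - 664.26,  -  644, - 496, - 190,- 141, - 71/2, 289/19,524/7, 644  ,  667,996 ] 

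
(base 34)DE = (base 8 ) 710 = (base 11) 385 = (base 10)456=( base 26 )he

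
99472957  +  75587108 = 175060065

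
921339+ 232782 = 1154121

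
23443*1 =23443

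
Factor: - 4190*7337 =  - 2^1 * 5^1*11^1*23^1*29^1 * 419^1 = -30742030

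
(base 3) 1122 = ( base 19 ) 26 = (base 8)54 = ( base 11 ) 40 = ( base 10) 44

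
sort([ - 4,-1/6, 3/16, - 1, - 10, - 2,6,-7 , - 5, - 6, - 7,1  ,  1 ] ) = [-10 , - 7, - 7, - 6,- 5,-4, - 2,-1, - 1/6,  3/16, 1,1,  6]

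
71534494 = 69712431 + 1822063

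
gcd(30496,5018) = 2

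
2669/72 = 2669/72=37.07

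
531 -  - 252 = 783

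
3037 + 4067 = 7104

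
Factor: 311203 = 311203^1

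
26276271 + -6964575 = 19311696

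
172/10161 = 172/10161 = 0.02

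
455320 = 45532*10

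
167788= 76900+90888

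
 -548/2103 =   -  1 + 1555/2103 = - 0.26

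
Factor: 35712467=7^1 * 5101781^1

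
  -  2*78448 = - 156896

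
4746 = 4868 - 122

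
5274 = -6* ( - 879)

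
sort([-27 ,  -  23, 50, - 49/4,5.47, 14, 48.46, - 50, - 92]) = [ - 92, - 50, - 27,-23,-49/4, 5.47 , 14, 48.46, 50 ] 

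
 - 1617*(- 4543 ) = 7346031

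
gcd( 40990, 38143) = 1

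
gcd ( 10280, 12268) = 4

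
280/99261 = 280/99261 = 0.00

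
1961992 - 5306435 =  - 3344443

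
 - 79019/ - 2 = 79019/2 = 39509.50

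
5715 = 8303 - 2588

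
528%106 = 104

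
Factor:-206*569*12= - 1406568 = - 2^3*3^1*103^1*569^1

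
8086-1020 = 7066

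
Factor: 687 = 3^1 * 229^1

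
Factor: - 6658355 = -5^1*11^1*121061^1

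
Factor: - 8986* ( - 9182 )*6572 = 542252118544 =2^4*31^1*53^1* 4493^1 * 4591^1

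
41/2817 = 41/2817=0.01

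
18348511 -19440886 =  - 1092375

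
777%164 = 121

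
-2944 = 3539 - 6483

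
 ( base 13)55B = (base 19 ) 2A9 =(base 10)921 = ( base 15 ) 416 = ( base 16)399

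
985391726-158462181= 826929545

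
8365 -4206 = 4159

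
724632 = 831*872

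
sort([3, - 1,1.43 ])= [ - 1,1.43,3 ] 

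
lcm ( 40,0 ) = 0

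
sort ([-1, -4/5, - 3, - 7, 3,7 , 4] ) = [- 7 ,  -  3, - 1, - 4/5, 3, 4, 7] 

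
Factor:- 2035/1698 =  - 2^( - 1)*3^( - 1)*5^1  *  11^1*37^1*283^( - 1)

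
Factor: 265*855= 226575 = 3^2*5^2*19^1*53^1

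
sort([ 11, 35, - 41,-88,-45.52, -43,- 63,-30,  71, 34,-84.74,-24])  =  [  -  88, - 84.74,  -  63, - 45.52,-43, - 41, -30, - 24, 11, 34, 35, 71]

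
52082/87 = 598 + 56/87 = 598.64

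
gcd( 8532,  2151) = 9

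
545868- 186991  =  358877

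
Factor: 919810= 2^1*5^1*59^1 * 1559^1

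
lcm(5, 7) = 35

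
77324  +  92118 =169442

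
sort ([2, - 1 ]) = [ - 1, 2]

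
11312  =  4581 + 6731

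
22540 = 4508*5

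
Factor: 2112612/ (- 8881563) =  - 2^2 * 677^(-1)*4373^( - 1)*176051^1=- 704204/2960521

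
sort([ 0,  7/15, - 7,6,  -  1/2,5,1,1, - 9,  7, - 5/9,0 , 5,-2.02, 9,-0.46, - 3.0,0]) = [-9, - 7,  -  3.0,-2.02,  -  5/9,-1/2, - 0.46,  0, 0, 0, 7/15, 1,  1,  5,  5,  6,7,9]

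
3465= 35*99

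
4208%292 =120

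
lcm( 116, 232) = 232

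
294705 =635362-340657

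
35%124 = 35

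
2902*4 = 11608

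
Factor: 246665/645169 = 5^1*7^( - 1 ) * 37^( - 1 )*47^( - 1)*53^( - 1)*49333^1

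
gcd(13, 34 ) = 1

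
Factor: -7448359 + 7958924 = 5^1*11^1*9283^1 = 510565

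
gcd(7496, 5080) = 8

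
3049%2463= 586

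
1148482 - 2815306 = - 1666824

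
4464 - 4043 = 421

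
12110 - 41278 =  - 29168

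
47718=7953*6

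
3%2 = 1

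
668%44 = 8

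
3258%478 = 390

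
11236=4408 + 6828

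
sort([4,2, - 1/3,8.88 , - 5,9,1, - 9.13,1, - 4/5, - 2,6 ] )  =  [ -9.13,-5,-2,-4/5, - 1/3, 1, 1,2 , 4 , 6, 8.88,9]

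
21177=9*2353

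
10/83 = 10/83 =0.12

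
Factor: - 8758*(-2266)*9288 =2^5 * 3^3*11^1*  29^1*43^1*103^1*151^1  =  184326192864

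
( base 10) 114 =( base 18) 66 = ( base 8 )162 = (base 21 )59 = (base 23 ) 4M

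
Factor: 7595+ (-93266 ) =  - 85671 = - 3^3 * 19^1 * 167^1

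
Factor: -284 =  - 2^2  *  71^1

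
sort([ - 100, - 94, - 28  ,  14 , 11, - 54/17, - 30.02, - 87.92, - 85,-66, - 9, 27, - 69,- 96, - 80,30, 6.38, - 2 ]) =[- 100, - 96, -94, - 87.92,-85,-80, - 69, - 66, - 30.02,- 28, - 9, - 54/17, - 2, 6.38, 11, 14,27,30 ] 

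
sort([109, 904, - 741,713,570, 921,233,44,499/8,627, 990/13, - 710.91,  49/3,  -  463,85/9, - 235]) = [ - 741, - 710.91, - 463,  -  235,85/9,49/3  ,  44 , 499/8, 990/13, 109,  233, 570,627,713,  904,  921] 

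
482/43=482/43 = 11.21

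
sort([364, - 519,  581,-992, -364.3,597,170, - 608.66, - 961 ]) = [ - 992, - 961, - 608.66, - 519, - 364.3 , 170,364,  581,597]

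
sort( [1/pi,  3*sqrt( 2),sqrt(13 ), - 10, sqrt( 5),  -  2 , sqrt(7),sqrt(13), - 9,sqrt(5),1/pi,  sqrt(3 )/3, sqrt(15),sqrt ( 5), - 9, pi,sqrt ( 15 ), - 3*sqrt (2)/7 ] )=[ - 10, - 9, - 9, -2 , - 3 * sqrt( 2)/7,1/pi,  1/pi,sqrt ( 3)/3, sqrt (5 ),  sqrt( 5 ),  sqrt (5 ),sqrt ( 7), pi,sqrt ( 13 ),  sqrt( 13), sqrt(15),sqrt( 15), 3*sqrt ( 2) ] 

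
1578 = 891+687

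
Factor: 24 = 2^3*3^1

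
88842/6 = 14807 = 14807.00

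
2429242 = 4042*601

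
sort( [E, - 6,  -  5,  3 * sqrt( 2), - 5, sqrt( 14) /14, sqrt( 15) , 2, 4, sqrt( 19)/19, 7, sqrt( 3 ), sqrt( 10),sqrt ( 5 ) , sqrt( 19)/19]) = [  -  6, - 5,-5,sqrt( 19)/19,sqrt( 19) /19,sqrt( 14) /14,  sqrt(3), 2,sqrt (5),E,  sqrt( 10 ),sqrt(15),  4, 3 *sqrt( 2 ),7 ]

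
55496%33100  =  22396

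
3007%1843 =1164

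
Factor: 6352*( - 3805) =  - 2^4*5^1*397^1*761^1 = - 24169360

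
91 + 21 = 112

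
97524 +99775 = 197299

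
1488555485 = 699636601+788918884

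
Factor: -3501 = -3^2*389^1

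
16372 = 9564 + 6808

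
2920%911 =187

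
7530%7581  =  7530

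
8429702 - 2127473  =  6302229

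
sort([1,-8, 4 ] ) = [-8,  1,  4 ] 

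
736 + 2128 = 2864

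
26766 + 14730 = 41496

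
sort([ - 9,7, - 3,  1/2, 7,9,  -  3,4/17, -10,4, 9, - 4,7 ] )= [-10,-9, - 4,  -  3,  -  3, 4/17, 1/2,4,7,7,7, 9, 9 ]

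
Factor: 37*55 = 2035 = 5^1 *11^1*37^1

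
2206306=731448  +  1474858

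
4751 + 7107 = 11858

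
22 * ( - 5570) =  - 122540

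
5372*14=75208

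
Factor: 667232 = 2^5*29^1*719^1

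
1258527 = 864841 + 393686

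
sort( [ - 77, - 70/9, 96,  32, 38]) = [ - 77,-70/9, 32, 38,96]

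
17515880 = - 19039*(-920)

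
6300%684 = 144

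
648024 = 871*744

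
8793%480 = 153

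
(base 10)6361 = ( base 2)1100011011001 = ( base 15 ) 1D41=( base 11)4863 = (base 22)d33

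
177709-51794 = 125915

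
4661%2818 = 1843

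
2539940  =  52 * 48845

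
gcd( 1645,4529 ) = 7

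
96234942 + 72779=96307721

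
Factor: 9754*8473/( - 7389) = -2^1*3^( - 2)*37^1 * 229^1*821^( - 1)*4877^1 = - 82645642/7389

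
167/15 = 11 + 2/15 = 11.13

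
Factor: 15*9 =135 = 3^3*5^1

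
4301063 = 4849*887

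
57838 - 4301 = 53537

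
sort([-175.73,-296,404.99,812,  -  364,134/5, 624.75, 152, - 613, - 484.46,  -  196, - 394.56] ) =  [ - 613, - 484.46,-394.56,- 364, - 296, - 196, - 175.73,134/5,152, 404.99, 624.75,812]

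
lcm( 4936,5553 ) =44424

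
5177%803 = 359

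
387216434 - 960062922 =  - 572846488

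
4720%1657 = 1406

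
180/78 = 2 + 4/13 = 2.31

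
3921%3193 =728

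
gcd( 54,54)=54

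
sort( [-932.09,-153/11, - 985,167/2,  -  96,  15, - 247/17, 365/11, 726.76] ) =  [  -  985, - 932.09, - 96,-247/17,-153/11,  15, 365/11, 167/2, 726.76]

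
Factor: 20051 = 20051^1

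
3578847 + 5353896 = 8932743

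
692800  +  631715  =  1324515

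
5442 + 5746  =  11188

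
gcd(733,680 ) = 1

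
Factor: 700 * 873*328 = 2^5*3^2*5^2*7^1*41^1*97^1=200440800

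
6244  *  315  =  1966860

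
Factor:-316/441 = - 2^2*3^( - 2)*7^( - 2)*79^1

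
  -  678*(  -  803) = 544434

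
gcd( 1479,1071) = 51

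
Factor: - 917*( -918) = 2^1*3^3* 7^1 * 17^1*131^1 = 841806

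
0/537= 0 = 0.00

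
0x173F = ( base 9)8142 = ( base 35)4U1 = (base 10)5951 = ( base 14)2251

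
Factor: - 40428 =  - 2^2*3^2*1123^1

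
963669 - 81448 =882221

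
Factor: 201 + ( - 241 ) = - 40 = - 2^3*5^1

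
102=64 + 38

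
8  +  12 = 20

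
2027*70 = 141890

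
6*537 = 3222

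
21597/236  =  91 + 121/236 = 91.51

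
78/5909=78/5909  =  0.01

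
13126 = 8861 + 4265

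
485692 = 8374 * 58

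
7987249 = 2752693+5234556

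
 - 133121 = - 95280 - 37841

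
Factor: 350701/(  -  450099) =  - 3^(-2)*53^1 * 509^1*3847^ ( - 1) = -26977/34623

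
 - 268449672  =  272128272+-540577944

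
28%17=11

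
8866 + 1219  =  10085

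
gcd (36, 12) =12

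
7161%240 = 201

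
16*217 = 3472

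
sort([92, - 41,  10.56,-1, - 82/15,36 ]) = [  -  41, - 82/15, - 1,10.56,36, 92] 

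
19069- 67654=-48585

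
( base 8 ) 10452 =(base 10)4394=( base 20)AJE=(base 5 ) 120034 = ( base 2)1000100101010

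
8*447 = 3576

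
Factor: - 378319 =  - 103^1*  3673^1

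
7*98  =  686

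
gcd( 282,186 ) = 6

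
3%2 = 1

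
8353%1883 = 821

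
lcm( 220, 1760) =1760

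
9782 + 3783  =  13565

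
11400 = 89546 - 78146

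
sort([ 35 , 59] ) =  [ 35  ,  59] 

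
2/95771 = 2/95771 = 0.00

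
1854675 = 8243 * 225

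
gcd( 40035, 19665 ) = 15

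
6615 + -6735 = -120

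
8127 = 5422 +2705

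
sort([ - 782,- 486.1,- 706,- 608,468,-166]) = [ - 782, - 706, - 608, - 486.1, - 166,  468 ] 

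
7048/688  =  881/86 = 10.24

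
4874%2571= 2303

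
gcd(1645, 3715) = 5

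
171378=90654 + 80724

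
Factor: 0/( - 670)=0=0^1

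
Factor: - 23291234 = -2^1*29^1*73^1*5501^1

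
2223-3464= -1241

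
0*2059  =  0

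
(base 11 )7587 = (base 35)867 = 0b10011100100001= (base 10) 10017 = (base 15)2E7C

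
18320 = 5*3664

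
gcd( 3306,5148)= 6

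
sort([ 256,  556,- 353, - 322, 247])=[ - 353,- 322,247, 256, 556]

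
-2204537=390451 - 2594988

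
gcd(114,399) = 57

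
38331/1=38331 = 38331.00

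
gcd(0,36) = 36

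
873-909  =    -  36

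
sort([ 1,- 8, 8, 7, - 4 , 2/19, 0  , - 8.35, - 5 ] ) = [ - 8.35, - 8, - 5, - 4, 0, 2/19, 1, 7, 8 ] 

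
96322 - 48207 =48115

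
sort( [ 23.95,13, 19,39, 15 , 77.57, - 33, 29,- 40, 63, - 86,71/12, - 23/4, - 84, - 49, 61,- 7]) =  [ - 86, - 84, - 49,-40, - 33, - 7, - 23/4,71/12, 13,15,19,23.95, 29,39,61,63, 77.57]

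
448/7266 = 32/519 = 0.06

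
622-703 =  - 81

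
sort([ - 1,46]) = [  -  1, 46 ] 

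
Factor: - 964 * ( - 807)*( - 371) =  - 288618708 = - 2^2*3^1*7^1 *53^1 * 241^1 * 269^1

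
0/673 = 0 = 0.00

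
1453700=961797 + 491903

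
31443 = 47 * 669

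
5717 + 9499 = 15216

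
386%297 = 89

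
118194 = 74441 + 43753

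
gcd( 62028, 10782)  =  18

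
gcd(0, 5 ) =5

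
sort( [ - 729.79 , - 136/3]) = [ -729.79, - 136/3]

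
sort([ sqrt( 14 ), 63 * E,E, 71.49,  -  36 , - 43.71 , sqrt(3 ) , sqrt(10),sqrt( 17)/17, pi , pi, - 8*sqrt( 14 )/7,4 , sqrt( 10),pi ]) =[-43.71,-36, - 8 * sqrt ( 14)/7 , sqrt (17) /17,sqrt(3), E,pi,pi, pi,  sqrt(10),sqrt(10 ), sqrt (14), 4, 71.49, 63* E ]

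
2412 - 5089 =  - 2677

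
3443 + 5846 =9289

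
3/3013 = 3/3013 = 0.00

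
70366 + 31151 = 101517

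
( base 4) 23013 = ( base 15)326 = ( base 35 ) KB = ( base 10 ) 711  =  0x2C7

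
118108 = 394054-275946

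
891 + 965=1856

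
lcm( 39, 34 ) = 1326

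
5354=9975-4621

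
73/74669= 73/74669  =  0.00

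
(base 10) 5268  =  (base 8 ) 12224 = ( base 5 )132033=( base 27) 763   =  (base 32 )54k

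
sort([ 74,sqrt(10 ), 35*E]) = [sqrt( 10),74, 35*E ]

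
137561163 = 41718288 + 95842875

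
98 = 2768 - 2670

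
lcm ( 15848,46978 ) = 1315384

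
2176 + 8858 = 11034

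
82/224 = 41/112 = 0.37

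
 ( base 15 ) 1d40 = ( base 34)5h2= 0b1100011011000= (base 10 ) 6360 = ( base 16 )18D8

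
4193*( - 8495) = -35619535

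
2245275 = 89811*25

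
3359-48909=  - 45550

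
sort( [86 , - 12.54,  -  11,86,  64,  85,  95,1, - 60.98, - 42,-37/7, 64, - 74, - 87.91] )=[ - 87.91, - 74, - 60.98, - 42, - 12.54, - 11, - 37/7,1,64, 64,  85, 86,86, 95] 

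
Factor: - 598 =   -  2^1*13^1  *23^1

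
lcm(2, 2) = 2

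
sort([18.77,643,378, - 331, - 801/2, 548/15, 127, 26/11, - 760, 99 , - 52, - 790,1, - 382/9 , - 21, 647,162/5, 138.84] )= [-790,  -  760,-801/2, - 331, - 52,  -  382/9,- 21, 1, 26/11,18.77, 162/5,548/15, 99,127, 138.84, 378, 643, 647 ]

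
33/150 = 11/50 = 0.22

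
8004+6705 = 14709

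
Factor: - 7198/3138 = -3599/1569 =- 3^( - 1 )*59^1*61^1*523^( - 1 ) 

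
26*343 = 8918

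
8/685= 8/685 = 0.01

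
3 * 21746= 65238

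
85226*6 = 511356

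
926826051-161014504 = 765811547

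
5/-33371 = - 1 + 33366/33371 = -0.00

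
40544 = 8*5068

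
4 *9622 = 38488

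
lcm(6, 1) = 6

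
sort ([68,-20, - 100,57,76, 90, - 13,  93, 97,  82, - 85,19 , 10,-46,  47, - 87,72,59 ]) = [ - 100,-87, - 85,-46, - 20, - 13,10, 19,47, 57,59,68,72, 76,82,90,  93,97]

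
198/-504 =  - 1 + 17/28 = - 0.39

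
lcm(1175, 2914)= 72850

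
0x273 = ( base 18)1gf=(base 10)627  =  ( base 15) 2BC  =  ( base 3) 212020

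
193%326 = 193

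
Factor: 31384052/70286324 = 7^1* 23^1*1123^( - 1)*15647^( - 1) * 48733^1= 7846013/17571581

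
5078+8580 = 13658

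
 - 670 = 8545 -9215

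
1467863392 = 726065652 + 741797740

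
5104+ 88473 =93577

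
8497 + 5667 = 14164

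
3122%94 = 20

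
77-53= 24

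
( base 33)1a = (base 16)2b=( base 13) 34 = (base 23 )1k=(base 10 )43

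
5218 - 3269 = 1949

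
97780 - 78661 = 19119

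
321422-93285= 228137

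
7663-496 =7167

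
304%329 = 304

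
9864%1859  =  569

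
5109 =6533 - 1424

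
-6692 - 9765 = -16457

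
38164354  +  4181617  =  42345971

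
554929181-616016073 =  - 61086892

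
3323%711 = 479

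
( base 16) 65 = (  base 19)56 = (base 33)32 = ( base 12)85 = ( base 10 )101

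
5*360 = 1800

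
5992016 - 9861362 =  -3869346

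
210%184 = 26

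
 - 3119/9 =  - 3119/9 = -346.56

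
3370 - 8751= - 5381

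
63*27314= 1720782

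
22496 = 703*32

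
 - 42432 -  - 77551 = 35119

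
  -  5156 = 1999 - 7155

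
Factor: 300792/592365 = 2^3* 5^ ( - 1)*17^ ( - 1 ) * 23^( - 1) *83^1*101^ ( - 1) * 151^1  =  100264/197455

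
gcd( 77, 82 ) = 1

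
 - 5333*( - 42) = 223986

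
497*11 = 5467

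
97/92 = 1+ 5/92  =  1.05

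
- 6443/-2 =6443/2 =3221.50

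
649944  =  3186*204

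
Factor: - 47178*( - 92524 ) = 2^3*3^2*  2621^1 * 23131^1 = 4365097272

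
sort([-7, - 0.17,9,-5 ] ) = [  -  7,  -  5,  -  0.17,9]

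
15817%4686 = 1759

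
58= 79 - 21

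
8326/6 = 4163/3 = 1387.67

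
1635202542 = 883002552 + 752199990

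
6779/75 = 90 + 29/75  =  90.39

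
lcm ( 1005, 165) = 11055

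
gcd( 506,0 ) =506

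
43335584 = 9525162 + 33810422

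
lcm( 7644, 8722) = 680316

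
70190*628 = 44079320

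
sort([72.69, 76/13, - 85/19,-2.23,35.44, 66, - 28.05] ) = [ - 28.05,-85/19, - 2.23 , 76/13,  35.44,66, 72.69]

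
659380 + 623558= 1282938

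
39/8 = 4 + 7/8=   4.88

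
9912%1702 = 1402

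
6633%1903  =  924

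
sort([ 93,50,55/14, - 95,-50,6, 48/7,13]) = [  -  95, - 50, 55/14,6,48/7 , 13, 50,93]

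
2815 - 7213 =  - 4398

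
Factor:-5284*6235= - 2^2*5^1*29^1*43^1*1321^1 = - 32945740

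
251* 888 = 222888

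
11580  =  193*60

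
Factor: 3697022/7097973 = 2^1 * 3^ ( - 1 ) * 7^1*131^( - 1) * 199^1 * 1327^1*18061^(-1)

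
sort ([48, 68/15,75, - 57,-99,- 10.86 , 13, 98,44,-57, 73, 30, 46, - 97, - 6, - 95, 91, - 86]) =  [ - 99, - 97, - 95, - 86, - 57 , - 57,  -  10.86, - 6,68/15,13, 30,44, 46,48, 73, 75 , 91,98]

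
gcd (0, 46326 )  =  46326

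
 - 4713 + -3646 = - 8359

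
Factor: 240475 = 5^2*9619^1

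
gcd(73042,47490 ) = 2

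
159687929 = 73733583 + 85954346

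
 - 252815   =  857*( - 295 )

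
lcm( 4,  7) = 28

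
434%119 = 77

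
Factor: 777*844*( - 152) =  - 99679776 = - 2^5*3^1*7^1*19^1*37^1*211^1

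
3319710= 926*3585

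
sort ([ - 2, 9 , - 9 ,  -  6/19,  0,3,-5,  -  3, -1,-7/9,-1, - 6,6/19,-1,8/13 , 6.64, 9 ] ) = [  -  9,-6,-5, - 3, - 2,  -  1,  -  1,  -  1, - 7/9, - 6/19,0, 6/19, 8/13,3, 6.64, 9, 9] 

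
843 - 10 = 833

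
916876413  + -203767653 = 713108760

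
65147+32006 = 97153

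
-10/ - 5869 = 10/5869 = 0.00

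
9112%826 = 26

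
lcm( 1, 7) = 7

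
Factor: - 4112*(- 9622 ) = 39565664=2^5*17^1*257^1*283^1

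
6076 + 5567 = 11643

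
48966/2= 24483=24483.00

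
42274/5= 8454 + 4/5 = 8454.80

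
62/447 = 62/447 = 0.14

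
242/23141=242/23141 = 0.01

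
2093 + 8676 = 10769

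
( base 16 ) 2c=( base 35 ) 19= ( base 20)24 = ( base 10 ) 44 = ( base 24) 1k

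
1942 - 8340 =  - 6398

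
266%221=45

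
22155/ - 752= - 22155/752 = - 29.46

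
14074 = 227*62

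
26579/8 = 26579/8 = 3322.38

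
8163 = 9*907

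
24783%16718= 8065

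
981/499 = 981/499 =1.97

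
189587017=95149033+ 94437984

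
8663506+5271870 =13935376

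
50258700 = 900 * 55843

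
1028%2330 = 1028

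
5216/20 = 1304/5 = 260.80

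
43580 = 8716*5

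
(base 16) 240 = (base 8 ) 1100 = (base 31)II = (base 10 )576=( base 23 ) 121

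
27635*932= 25755820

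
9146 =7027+2119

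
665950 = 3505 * 190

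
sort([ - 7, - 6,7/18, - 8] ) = [ - 8, - 7,-6,7/18]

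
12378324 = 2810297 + 9568027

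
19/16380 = 19/16380= 0.00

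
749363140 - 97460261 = 651902879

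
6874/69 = 6874/69 = 99.62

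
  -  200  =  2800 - 3000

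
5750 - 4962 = 788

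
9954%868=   406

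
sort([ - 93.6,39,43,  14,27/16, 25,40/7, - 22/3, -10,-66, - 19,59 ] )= [ -93.6,  -  66 ,-19,-10, - 22/3,27/16,40/7,14,25,39,43,59]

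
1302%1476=1302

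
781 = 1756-975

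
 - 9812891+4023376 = - 5789515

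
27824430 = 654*42545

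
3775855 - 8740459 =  - 4964604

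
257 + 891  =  1148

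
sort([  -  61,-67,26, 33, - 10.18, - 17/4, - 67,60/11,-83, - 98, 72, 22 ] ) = [-98, - 83 , -67, - 67,  -  61, - 10.18,-17/4, 60/11,  22,26,33 , 72 ]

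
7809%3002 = 1805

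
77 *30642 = 2359434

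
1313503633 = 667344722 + 646158911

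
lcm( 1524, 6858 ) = 13716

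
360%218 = 142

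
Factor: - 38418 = -2^1 * 3^1 * 19^1*337^1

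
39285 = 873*45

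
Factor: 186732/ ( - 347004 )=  - 3^(  -  3)*13^1*17^(-1)*19^1 = - 247/459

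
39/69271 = 39/69271 = 0.00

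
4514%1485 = 59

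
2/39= 2/39 =0.05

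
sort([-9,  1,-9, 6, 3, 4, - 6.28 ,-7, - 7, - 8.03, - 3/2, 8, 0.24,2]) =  [-9,-9,  -  8.03, - 7, - 7, - 6.28,-3/2, 0.24, 1, 2,3, 4 , 6, 8]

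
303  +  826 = 1129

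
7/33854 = 7/33854 = 0.00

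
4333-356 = 3977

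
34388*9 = 309492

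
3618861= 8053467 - 4434606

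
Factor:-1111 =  - 11^1* 101^1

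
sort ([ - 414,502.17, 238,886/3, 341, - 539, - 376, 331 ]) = [-539, -414, - 376, 238 , 886/3,331,341,502.17 ]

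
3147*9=28323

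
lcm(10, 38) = 190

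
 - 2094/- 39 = 53+9/13=53.69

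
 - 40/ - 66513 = 40/66513 =0.00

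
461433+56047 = 517480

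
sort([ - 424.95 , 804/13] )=[ - 424.95,804/13 ] 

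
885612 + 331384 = 1216996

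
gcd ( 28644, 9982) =434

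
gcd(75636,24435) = 9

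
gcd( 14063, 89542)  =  1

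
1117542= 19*58818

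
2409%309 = 246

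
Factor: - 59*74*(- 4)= 2^3*37^1*59^1 = 17464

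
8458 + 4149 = 12607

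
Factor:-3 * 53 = - 3^1*  53^1 = -159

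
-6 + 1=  - 5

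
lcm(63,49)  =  441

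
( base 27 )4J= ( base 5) 1002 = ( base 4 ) 1333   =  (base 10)127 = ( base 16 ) 7f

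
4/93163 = 4/93163 = 0.00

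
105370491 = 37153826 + 68216665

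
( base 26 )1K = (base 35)1B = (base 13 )37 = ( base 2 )101110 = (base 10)46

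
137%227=137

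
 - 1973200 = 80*( - 24665 ) 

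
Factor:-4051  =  -4051^1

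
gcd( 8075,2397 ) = 17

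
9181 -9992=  -811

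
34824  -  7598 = 27226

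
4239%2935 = 1304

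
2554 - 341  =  2213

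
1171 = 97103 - 95932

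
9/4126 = 9/4126 = 0.00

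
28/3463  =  28/3463 = 0.01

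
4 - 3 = 1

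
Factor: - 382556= - 2^2*59^1*1621^1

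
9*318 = 2862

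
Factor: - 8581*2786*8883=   - 2^1*3^3*7^2*47^1 * 199^1*8581^1 = -212362914078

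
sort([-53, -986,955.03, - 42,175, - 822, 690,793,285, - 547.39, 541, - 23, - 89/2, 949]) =[ - 986, - 822, - 547.39, - 53, - 89/2, - 42,  -  23, 175, 285,541,690,793 , 949, 955.03]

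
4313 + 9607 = 13920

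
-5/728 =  - 1 + 723/728 =- 0.01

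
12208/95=12208/95  =  128.51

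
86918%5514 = 4208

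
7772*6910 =53704520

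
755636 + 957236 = 1712872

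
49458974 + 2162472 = 51621446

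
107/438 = 107/438 = 0.24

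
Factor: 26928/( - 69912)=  - 374/971 = - 2^1*11^1*17^1*971^(-1) 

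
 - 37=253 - 290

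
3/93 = 1/31 = 0.03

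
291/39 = 7 + 6/13 = 7.46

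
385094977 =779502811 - 394407834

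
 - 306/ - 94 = 3+12/47=3.26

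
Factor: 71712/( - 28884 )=-2^3*3^2*29^( - 1 )= - 72/29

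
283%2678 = 283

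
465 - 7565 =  - 7100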